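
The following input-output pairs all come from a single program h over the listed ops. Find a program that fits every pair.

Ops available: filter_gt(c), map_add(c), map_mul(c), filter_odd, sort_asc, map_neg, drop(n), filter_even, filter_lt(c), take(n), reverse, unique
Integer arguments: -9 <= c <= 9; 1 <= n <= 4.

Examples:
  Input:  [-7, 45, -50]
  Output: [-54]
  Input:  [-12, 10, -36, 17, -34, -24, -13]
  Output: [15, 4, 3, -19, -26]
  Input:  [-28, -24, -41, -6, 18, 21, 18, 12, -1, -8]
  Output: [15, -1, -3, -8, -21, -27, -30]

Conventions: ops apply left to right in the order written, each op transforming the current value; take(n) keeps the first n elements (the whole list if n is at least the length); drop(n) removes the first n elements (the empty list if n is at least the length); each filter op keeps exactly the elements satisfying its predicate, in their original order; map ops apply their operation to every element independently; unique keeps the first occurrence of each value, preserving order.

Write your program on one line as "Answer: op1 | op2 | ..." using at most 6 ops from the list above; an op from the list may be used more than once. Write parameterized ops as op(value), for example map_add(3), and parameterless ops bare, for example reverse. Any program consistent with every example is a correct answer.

unique | sort_asc | map_add(9) | map_neg | drop(2)

Check, running the answer program on each example:
  [-7, 45, -50] -> [-7, 45, -50] -> [-50, -7, 45] -> [-41, 2, 54] -> [41, -2, -54] -> [-54]
  [-12, 10, -36, 17, -34, -24, -13] -> [-12, 10, -36, 17, -34, -24, -13] -> [-36, -34, -24, -13, -12, 10, 17] -> [-27, -25, -15, -4, -3, 19, 26] -> [27, 25, 15, 4, 3, -19, -26] -> [15, 4, 3, -19, -26]
  [-28, -24, -41, -6, 18, 21, 18, 12, -1, -8] -> [-28, -24, -41, -6, 18, 21, 12, -1, -8] -> [-41, -28, -24, -8, -6, -1, 12, 18, 21] -> [-32, -19, -15, 1, 3, 8, 21, 27, 30] -> [32, 19, 15, -1, -3, -8, -21, -27, -30] -> [15, -1, -3, -8, -21, -27, -30]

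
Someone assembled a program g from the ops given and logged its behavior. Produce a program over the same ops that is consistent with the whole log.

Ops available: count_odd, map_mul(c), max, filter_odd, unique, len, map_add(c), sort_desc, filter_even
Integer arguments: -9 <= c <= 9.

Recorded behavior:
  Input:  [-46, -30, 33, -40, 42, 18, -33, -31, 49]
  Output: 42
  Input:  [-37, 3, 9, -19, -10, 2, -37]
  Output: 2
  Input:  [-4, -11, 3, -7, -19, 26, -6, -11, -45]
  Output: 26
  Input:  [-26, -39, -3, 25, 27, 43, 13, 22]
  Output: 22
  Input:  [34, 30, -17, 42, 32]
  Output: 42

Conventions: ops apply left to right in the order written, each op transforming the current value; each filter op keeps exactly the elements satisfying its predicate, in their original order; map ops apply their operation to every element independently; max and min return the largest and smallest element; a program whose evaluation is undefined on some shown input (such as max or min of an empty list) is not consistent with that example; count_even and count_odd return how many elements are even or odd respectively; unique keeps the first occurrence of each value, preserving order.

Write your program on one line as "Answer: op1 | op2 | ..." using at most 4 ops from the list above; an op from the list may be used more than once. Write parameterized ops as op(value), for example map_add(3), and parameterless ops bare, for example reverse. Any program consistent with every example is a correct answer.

unique | filter_even | max

Check, running the answer program on each example:
  [-46, -30, 33, -40, 42, 18, -33, -31, 49] -> [-46, -30, 33, -40, 42, 18, -33, -31, 49] -> [-46, -30, -40, 42, 18] -> 42
  [-37, 3, 9, -19, -10, 2, -37] -> [-37, 3, 9, -19, -10, 2] -> [-10, 2] -> 2
  [-4, -11, 3, -7, -19, 26, -6, -11, -45] -> [-4, -11, 3, -7, -19, 26, -6, -45] -> [-4, 26, -6] -> 26
  [-26, -39, -3, 25, 27, 43, 13, 22] -> [-26, -39, -3, 25, 27, 43, 13, 22] -> [-26, 22] -> 22
  [34, 30, -17, 42, 32] -> [34, 30, -17, 42, 32] -> [34, 30, 42, 32] -> 42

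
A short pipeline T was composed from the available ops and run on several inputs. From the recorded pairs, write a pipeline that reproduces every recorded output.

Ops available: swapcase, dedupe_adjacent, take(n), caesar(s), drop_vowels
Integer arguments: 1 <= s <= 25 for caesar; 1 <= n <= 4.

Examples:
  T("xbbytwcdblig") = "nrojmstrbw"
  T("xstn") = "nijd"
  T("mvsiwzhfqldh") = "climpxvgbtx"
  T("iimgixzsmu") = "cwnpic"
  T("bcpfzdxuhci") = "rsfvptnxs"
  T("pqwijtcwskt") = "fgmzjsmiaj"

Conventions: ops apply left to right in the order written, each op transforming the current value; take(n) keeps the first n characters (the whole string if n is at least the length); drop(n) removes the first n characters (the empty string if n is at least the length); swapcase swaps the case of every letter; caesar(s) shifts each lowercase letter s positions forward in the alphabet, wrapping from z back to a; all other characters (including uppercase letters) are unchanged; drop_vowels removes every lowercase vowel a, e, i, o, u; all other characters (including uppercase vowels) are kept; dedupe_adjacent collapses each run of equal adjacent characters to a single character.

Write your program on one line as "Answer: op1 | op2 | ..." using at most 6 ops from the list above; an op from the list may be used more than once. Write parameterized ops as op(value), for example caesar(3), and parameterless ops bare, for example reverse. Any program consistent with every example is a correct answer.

drop_vowels | caesar(13) | swapcase | dedupe_adjacent | swapcase | caesar(3)

Check, running the answer program on each example:
  "xbbytwcdblig" -> "xbbytwcdblg" -> "koolgjpqoyt" -> "KOOLGJPQOYT" -> "KOLGJPQOYT" -> "kolgjpqoyt" -> "nrojmstrbw"
  "xstn" -> "xstn" -> "kfga" -> "KFGA" -> "KFGA" -> "kfga" -> "nijd"
  "mvsiwzhfqldh" -> "mvswzhfqldh" -> "zifjmusdyqu" -> "ZIFJMUSDYQU" -> "ZIFJMUSDYQU" -> "zifjmusdyqu" -> "climpxvgbtx"
  "iimgixzsmu" -> "mgxzsm" -> "ztkmfz" -> "ZTKMFZ" -> "ZTKMFZ" -> "ztkmfz" -> "cwnpic"
  "bcpfzdxuhci" -> "bcpfzdxhc" -> "opcsmqkup" -> "OPCSMQKUP" -> "OPCSMQKUP" -> "opcsmqkup" -> "rsfvptnxs"
  "pqwijtcwskt" -> "pqwjtcwskt" -> "cdjwgpjfxg" -> "CDJWGPJFXG" -> "CDJWGPJFXG" -> "cdjwgpjfxg" -> "fgmzjsmiaj"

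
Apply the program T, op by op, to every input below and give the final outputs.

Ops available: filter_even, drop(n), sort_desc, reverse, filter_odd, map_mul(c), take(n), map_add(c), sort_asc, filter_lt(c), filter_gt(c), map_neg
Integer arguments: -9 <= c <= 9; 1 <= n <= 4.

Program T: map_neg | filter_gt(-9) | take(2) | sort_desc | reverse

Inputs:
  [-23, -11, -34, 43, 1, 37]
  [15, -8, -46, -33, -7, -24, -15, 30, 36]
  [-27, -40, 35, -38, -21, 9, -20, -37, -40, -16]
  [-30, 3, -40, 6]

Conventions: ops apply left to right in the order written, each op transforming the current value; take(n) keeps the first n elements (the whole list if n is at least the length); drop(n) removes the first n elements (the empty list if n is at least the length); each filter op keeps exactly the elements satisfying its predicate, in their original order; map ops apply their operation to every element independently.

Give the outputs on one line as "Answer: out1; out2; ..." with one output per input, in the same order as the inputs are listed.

Execution, op by op:
  [-23, -11, -34, 43, 1, 37] -> [23, 11, 34, -43, -1, -37] -> [23, 11, 34, -1] -> [23, 11] -> [23, 11] -> [11, 23]
  [15, -8, -46, -33, -7, -24, -15, 30, 36] -> [-15, 8, 46, 33, 7, 24, 15, -30, -36] -> [8, 46, 33, 7, 24, 15] -> [8, 46] -> [46, 8] -> [8, 46]
  [-27, -40, 35, -38, -21, 9, -20, -37, -40, -16] -> [27, 40, -35, 38, 21, -9, 20, 37, 40, 16] -> [27, 40, 38, 21, 20, 37, 40, 16] -> [27, 40] -> [40, 27] -> [27, 40]
  [-30, 3, -40, 6] -> [30, -3, 40, -6] -> [30, -3, 40, -6] -> [30, -3] -> [30, -3] -> [-3, 30]

[11, 23]; [8, 46]; [27, 40]; [-3, 30]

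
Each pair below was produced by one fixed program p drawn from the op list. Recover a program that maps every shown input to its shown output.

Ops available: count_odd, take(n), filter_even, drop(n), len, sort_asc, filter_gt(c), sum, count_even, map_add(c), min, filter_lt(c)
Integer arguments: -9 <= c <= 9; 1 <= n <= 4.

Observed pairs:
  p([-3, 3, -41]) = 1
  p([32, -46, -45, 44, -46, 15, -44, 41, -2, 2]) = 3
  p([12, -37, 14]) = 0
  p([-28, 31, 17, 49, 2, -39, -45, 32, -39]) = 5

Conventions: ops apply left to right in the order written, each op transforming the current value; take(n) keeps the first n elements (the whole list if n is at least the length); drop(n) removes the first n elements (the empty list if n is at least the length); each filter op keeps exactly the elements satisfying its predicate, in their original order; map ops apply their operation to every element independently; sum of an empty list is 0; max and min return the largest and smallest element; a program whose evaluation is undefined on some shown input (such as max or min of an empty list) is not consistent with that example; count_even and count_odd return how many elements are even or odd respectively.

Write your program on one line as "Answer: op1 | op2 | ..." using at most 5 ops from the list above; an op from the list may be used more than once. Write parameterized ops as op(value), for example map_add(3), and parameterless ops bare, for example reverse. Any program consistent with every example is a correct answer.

map_add(-1) | drop(2) | filter_even | map_add(8) | count_even

Check, running the answer program on each example:
  [-3, 3, -41] -> [-4, 2, -42] -> [-42] -> [-42] -> [-34] -> 1
  [32, -46, -45, 44, -46, 15, -44, 41, -2, 2] -> [31, -47, -46, 43, -47, 14, -45, 40, -3, 1] -> [-46, 43, -47, 14, -45, 40, -3, 1] -> [-46, 14, 40] -> [-38, 22, 48] -> 3
  [12, -37, 14] -> [11, -38, 13] -> [13] -> [] -> [] -> 0
  [-28, 31, 17, 49, 2, -39, -45, 32, -39] -> [-29, 30, 16, 48, 1, -40, -46, 31, -40] -> [16, 48, 1, -40, -46, 31, -40] -> [16, 48, -40, -46, -40] -> [24, 56, -32, -38, -32] -> 5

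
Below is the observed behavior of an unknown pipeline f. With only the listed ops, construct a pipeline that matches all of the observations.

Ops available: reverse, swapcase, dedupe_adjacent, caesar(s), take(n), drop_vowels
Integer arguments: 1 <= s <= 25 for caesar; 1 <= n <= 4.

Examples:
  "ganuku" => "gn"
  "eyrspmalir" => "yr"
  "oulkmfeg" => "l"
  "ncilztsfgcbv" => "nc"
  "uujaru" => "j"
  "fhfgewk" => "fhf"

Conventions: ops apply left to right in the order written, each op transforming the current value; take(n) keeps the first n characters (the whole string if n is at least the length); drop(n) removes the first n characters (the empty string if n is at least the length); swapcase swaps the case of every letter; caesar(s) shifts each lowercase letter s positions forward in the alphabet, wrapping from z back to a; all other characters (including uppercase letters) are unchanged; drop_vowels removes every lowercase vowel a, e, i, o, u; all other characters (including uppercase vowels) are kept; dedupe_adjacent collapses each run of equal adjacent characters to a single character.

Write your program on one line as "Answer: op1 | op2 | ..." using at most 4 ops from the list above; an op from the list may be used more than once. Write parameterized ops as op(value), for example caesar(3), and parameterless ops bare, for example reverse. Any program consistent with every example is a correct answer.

dedupe_adjacent | take(3) | drop_vowels

Check, running the answer program on each example:
  "ganuku" -> "ganuku" -> "gan" -> "gn"
  "eyrspmalir" -> "eyrspmalir" -> "eyr" -> "yr"
  "oulkmfeg" -> "oulkmfeg" -> "oul" -> "l"
  "ncilztsfgcbv" -> "ncilztsfgcbv" -> "nci" -> "nc"
  "uujaru" -> "ujaru" -> "uja" -> "j"
  "fhfgewk" -> "fhfgewk" -> "fhf" -> "fhf"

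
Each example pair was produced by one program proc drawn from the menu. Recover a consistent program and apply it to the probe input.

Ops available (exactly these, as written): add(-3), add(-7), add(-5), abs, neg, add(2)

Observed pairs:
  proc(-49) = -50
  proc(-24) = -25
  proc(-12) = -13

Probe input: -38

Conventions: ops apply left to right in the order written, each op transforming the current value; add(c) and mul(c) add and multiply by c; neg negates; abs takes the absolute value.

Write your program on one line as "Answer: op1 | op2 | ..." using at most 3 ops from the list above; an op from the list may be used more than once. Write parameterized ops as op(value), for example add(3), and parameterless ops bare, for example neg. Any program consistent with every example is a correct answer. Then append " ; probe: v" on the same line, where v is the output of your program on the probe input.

add(2) | add(-3) ; probe: -39

Check, running the answer program on each example:
  -49 -> -47 -> -50
  -24 -> -22 -> -25
  -12 -> -10 -> -13
  probe: -38 -> -36 -> -39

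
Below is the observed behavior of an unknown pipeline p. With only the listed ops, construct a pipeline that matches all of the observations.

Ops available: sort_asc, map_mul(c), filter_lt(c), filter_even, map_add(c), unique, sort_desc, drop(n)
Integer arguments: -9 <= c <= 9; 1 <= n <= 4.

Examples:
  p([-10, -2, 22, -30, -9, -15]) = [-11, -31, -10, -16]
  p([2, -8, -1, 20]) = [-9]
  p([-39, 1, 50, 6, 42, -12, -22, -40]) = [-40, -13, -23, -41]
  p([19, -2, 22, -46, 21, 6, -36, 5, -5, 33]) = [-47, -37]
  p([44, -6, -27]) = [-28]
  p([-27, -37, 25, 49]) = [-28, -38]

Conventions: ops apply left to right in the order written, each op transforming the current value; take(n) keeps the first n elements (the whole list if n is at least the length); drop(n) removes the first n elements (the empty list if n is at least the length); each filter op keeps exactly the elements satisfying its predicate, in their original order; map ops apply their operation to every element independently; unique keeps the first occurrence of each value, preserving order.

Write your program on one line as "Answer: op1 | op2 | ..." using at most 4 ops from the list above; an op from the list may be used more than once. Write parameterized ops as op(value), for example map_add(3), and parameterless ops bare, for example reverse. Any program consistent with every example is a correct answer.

map_add(7) | map_add(-8) | filter_lt(-7)

Check, running the answer program on each example:
  [-10, -2, 22, -30, -9, -15] -> [-3, 5, 29, -23, -2, -8] -> [-11, -3, 21, -31, -10, -16] -> [-11, -31, -10, -16]
  [2, -8, -1, 20] -> [9, -1, 6, 27] -> [1, -9, -2, 19] -> [-9]
  [-39, 1, 50, 6, 42, -12, -22, -40] -> [-32, 8, 57, 13, 49, -5, -15, -33] -> [-40, 0, 49, 5, 41, -13, -23, -41] -> [-40, -13, -23, -41]
  [19, -2, 22, -46, 21, 6, -36, 5, -5, 33] -> [26, 5, 29, -39, 28, 13, -29, 12, 2, 40] -> [18, -3, 21, -47, 20, 5, -37, 4, -6, 32] -> [-47, -37]
  [44, -6, -27] -> [51, 1, -20] -> [43, -7, -28] -> [-28]
  [-27, -37, 25, 49] -> [-20, -30, 32, 56] -> [-28, -38, 24, 48] -> [-28, -38]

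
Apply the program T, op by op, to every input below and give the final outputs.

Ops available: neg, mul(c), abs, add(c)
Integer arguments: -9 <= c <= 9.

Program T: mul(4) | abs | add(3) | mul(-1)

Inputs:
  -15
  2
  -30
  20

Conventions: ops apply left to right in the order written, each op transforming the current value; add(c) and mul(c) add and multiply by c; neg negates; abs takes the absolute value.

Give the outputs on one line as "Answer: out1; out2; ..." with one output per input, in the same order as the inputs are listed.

-63; -11; -123; -83

Execution, op by op:
  -15 -> -60 -> 60 -> 63 -> -63
  2 -> 8 -> 8 -> 11 -> -11
  -30 -> -120 -> 120 -> 123 -> -123
  20 -> 80 -> 80 -> 83 -> -83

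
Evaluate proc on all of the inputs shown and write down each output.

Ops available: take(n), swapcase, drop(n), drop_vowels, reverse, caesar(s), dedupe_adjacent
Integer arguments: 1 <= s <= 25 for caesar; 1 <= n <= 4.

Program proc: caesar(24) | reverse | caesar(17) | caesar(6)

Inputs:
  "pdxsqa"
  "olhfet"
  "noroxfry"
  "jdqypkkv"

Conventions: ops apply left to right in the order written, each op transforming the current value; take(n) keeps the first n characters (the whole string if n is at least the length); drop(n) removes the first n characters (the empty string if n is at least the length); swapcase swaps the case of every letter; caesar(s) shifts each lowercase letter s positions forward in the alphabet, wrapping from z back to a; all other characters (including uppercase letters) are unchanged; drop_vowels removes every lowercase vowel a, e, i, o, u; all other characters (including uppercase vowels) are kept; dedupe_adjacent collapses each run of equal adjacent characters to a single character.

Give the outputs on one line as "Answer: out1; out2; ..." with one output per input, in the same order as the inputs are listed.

Execution, op by op:
  "pdxsqa" -> "nbvqoy" -> "yoqvbn" -> "pfhmse" -> "vlnsyk"
  "olhfet" -> "mjfdcr" -> "rcdfjm" -> "ituwad" -> "ozacgj"
  "noroxfry" -> "lmpmvdpw" -> "wpdvmpml" -> "ngumdgdc" -> "tmasjmji"
  "jdqypkkv" -> "hbowniit" -> "tiinwobh" -> "kzzenfsy" -> "qffktlye"

"vlnsyk"; "ozacgj"; "tmasjmji"; "qffktlye"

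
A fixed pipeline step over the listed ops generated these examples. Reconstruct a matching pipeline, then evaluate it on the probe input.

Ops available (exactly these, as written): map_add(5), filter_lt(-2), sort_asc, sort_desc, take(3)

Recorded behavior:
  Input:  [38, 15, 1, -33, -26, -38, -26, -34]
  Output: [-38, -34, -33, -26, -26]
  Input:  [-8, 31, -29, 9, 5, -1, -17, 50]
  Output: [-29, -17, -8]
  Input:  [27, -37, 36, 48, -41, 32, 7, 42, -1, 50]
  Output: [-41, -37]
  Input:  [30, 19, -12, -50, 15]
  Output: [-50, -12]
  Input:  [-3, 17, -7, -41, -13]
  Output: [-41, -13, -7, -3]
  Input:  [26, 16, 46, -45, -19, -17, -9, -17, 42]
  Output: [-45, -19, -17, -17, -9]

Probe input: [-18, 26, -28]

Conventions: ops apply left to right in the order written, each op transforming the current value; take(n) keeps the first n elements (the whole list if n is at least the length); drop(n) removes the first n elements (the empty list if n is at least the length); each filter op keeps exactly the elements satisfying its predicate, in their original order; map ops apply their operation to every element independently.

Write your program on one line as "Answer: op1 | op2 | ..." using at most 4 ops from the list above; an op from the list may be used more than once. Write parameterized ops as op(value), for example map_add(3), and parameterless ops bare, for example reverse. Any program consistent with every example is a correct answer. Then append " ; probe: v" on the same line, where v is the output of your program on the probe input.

filter_lt(-2) | sort_desc | sort_asc ; probe: [-28, -18]

Check, running the answer program on each example:
  [38, 15, 1, -33, -26, -38, -26, -34] -> [-33, -26, -38, -26, -34] -> [-26, -26, -33, -34, -38] -> [-38, -34, -33, -26, -26]
  [-8, 31, -29, 9, 5, -1, -17, 50] -> [-8, -29, -17] -> [-8, -17, -29] -> [-29, -17, -8]
  [27, -37, 36, 48, -41, 32, 7, 42, -1, 50] -> [-37, -41] -> [-37, -41] -> [-41, -37]
  [30, 19, -12, -50, 15] -> [-12, -50] -> [-12, -50] -> [-50, -12]
  [-3, 17, -7, -41, -13] -> [-3, -7, -41, -13] -> [-3, -7, -13, -41] -> [-41, -13, -7, -3]
  [26, 16, 46, -45, -19, -17, -9, -17, 42] -> [-45, -19, -17, -9, -17] -> [-9, -17, -17, -19, -45] -> [-45, -19, -17, -17, -9]
  probe: [-18, 26, -28] -> [-18, -28] -> [-18, -28] -> [-28, -18]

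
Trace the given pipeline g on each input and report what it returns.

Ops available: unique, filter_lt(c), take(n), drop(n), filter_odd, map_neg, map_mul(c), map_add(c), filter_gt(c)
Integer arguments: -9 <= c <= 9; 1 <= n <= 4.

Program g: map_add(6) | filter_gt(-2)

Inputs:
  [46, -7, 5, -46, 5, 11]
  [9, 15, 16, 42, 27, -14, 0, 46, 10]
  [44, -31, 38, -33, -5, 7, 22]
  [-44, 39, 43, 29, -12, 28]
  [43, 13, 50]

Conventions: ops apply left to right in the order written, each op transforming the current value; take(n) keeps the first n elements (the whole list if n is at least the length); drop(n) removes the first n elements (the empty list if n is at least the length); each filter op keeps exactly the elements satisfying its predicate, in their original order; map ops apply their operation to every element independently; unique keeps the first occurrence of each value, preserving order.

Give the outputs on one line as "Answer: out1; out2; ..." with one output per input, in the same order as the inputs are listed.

Execution, op by op:
  [46, -7, 5, -46, 5, 11] -> [52, -1, 11, -40, 11, 17] -> [52, -1, 11, 11, 17]
  [9, 15, 16, 42, 27, -14, 0, 46, 10] -> [15, 21, 22, 48, 33, -8, 6, 52, 16] -> [15, 21, 22, 48, 33, 6, 52, 16]
  [44, -31, 38, -33, -5, 7, 22] -> [50, -25, 44, -27, 1, 13, 28] -> [50, 44, 1, 13, 28]
  [-44, 39, 43, 29, -12, 28] -> [-38, 45, 49, 35, -6, 34] -> [45, 49, 35, 34]
  [43, 13, 50] -> [49, 19, 56] -> [49, 19, 56]

[52, -1, 11, 11, 17]; [15, 21, 22, 48, 33, 6, 52, 16]; [50, 44, 1, 13, 28]; [45, 49, 35, 34]; [49, 19, 56]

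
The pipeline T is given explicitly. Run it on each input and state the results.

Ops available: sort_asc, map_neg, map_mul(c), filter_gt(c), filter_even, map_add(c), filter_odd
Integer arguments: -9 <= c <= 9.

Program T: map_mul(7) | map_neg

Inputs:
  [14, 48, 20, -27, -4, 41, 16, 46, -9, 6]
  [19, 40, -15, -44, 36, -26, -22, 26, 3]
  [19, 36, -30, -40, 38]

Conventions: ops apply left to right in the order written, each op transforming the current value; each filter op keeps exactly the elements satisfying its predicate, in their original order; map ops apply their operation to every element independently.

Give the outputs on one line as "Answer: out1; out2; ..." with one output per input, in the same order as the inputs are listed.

[-98, -336, -140, 189, 28, -287, -112, -322, 63, -42]; [-133, -280, 105, 308, -252, 182, 154, -182, -21]; [-133, -252, 210, 280, -266]

Execution, op by op:
  [14, 48, 20, -27, -4, 41, 16, 46, -9, 6] -> [98, 336, 140, -189, -28, 287, 112, 322, -63, 42] -> [-98, -336, -140, 189, 28, -287, -112, -322, 63, -42]
  [19, 40, -15, -44, 36, -26, -22, 26, 3] -> [133, 280, -105, -308, 252, -182, -154, 182, 21] -> [-133, -280, 105, 308, -252, 182, 154, -182, -21]
  [19, 36, -30, -40, 38] -> [133, 252, -210, -280, 266] -> [-133, -252, 210, 280, -266]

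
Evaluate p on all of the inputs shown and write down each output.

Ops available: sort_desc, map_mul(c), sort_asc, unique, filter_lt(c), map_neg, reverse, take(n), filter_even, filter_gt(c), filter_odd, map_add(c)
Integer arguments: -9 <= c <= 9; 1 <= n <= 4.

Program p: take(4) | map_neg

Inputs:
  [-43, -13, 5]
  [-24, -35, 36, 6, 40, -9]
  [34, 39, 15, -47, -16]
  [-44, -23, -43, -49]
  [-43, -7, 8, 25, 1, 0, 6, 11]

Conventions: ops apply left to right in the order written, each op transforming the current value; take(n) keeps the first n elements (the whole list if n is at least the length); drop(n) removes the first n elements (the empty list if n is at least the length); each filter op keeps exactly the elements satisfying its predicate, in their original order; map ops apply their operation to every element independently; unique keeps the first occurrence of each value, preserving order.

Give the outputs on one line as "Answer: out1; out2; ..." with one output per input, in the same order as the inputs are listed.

[43, 13, -5]; [24, 35, -36, -6]; [-34, -39, -15, 47]; [44, 23, 43, 49]; [43, 7, -8, -25]

Execution, op by op:
  [-43, -13, 5] -> [-43, -13, 5] -> [43, 13, -5]
  [-24, -35, 36, 6, 40, -9] -> [-24, -35, 36, 6] -> [24, 35, -36, -6]
  [34, 39, 15, -47, -16] -> [34, 39, 15, -47] -> [-34, -39, -15, 47]
  [-44, -23, -43, -49] -> [-44, -23, -43, -49] -> [44, 23, 43, 49]
  [-43, -7, 8, 25, 1, 0, 6, 11] -> [-43, -7, 8, 25] -> [43, 7, -8, -25]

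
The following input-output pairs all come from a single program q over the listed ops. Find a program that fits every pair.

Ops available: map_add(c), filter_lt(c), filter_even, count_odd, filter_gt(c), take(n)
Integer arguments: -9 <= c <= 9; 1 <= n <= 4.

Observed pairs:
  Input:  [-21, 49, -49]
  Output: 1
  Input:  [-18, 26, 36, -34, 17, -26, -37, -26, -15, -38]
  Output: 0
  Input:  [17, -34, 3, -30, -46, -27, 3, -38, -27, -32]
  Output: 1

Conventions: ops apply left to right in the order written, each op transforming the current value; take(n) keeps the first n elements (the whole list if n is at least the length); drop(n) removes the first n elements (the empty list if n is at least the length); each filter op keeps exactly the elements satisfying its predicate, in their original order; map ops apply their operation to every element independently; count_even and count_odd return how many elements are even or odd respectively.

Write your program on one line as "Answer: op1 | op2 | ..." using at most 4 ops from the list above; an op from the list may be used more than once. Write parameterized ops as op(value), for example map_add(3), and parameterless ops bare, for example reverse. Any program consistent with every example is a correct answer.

take(1) | map_add(2) | map_add(6) | count_odd

Check, running the answer program on each example:
  [-21, 49, -49] -> [-21] -> [-19] -> [-13] -> 1
  [-18, 26, 36, -34, 17, -26, -37, -26, -15, -38] -> [-18] -> [-16] -> [-10] -> 0
  [17, -34, 3, -30, -46, -27, 3, -38, -27, -32] -> [17] -> [19] -> [25] -> 1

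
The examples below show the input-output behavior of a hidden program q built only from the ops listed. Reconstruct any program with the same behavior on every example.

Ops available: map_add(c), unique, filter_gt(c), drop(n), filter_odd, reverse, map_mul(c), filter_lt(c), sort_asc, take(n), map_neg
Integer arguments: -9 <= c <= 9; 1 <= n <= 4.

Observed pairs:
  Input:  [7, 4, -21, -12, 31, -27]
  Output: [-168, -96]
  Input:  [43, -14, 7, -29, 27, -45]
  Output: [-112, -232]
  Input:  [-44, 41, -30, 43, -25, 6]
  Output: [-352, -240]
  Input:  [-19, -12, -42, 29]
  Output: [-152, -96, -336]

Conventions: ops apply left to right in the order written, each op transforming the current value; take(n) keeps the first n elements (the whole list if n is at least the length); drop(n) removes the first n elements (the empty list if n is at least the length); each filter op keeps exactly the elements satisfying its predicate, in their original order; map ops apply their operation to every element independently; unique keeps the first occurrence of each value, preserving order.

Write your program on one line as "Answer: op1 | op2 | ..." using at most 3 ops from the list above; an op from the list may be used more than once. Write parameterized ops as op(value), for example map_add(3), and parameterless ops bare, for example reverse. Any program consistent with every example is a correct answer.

map_mul(8) | take(4) | filter_lt(8)

Check, running the answer program on each example:
  [7, 4, -21, -12, 31, -27] -> [56, 32, -168, -96, 248, -216] -> [56, 32, -168, -96] -> [-168, -96]
  [43, -14, 7, -29, 27, -45] -> [344, -112, 56, -232, 216, -360] -> [344, -112, 56, -232] -> [-112, -232]
  [-44, 41, -30, 43, -25, 6] -> [-352, 328, -240, 344, -200, 48] -> [-352, 328, -240, 344] -> [-352, -240]
  [-19, -12, -42, 29] -> [-152, -96, -336, 232] -> [-152, -96, -336, 232] -> [-152, -96, -336]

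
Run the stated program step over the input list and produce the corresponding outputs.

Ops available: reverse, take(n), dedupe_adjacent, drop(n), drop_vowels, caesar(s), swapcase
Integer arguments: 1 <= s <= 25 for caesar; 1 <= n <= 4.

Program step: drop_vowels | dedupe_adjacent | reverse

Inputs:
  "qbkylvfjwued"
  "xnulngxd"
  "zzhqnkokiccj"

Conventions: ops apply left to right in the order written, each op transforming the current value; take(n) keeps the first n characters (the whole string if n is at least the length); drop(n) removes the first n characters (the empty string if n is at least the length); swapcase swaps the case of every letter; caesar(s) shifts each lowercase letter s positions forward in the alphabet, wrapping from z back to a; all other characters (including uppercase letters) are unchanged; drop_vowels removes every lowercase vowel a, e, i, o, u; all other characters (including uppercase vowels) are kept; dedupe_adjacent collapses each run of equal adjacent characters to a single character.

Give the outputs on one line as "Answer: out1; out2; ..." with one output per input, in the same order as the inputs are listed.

"dwjfvlykbq"; "dxgnlnx"; "jcknqhz"

Execution, op by op:
  "qbkylvfjwued" -> "qbkylvfjwd" -> "qbkylvfjwd" -> "dwjfvlykbq"
  "xnulngxd" -> "xnlngxd" -> "xnlngxd" -> "dxgnlnx"
  "zzhqnkokiccj" -> "zzhqnkkccj" -> "zhqnkcj" -> "jcknqhz"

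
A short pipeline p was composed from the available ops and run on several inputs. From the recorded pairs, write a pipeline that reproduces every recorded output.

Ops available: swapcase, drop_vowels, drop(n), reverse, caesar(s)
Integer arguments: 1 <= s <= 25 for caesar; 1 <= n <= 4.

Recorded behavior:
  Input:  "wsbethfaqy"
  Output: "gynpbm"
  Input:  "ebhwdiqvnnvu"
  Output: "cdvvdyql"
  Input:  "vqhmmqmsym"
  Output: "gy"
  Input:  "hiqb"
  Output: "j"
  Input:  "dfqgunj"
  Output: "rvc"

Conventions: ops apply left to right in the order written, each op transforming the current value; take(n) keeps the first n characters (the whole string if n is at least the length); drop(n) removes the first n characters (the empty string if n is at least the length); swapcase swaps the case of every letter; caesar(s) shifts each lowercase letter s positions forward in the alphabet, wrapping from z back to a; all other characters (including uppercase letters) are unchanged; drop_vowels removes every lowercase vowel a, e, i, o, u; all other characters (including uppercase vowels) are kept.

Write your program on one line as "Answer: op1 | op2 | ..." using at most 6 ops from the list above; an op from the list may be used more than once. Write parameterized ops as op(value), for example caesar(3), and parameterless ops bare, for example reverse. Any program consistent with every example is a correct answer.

caesar(10) | drop(3) | caesar(24) | reverse | drop_vowels

Check, running the answer program on each example:
  "wsbethfaqy" -> "gclodrpkai" -> "odrpkai" -> "mbpniyg" -> "gyinpbm" -> "gynpbm"
  "ebhwdiqvnnvu" -> "olrgnsafxxfe" -> "gnsafxxfe" -> "elqydvvdc" -> "cdvvdyqle" -> "cdvvdyql"
  "vqhmmqmsym" -> "farwwawciw" -> "wwawciw" -> "uuyuagu" -> "ugauyuu" -> "gy"
  "hiqb" -> "rsal" -> "l" -> "j" -> "j" -> "j"
  "dfqgunj" -> "npaqext" -> "qext" -> "ocvr" -> "rvco" -> "rvc"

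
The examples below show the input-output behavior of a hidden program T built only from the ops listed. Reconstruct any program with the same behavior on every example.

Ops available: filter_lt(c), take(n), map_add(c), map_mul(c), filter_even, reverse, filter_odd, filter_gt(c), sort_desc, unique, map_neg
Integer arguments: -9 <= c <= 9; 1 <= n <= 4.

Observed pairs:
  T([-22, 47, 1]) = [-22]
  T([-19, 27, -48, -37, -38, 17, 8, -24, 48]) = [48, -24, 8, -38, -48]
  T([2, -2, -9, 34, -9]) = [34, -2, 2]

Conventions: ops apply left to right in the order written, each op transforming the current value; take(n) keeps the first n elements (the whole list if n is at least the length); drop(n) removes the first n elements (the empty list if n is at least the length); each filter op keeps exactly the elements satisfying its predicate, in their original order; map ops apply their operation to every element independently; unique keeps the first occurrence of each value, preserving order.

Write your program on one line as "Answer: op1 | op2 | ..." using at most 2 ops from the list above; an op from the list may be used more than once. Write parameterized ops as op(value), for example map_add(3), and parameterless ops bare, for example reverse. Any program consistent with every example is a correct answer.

reverse | filter_even

Check, running the answer program on each example:
  [-22, 47, 1] -> [1, 47, -22] -> [-22]
  [-19, 27, -48, -37, -38, 17, 8, -24, 48] -> [48, -24, 8, 17, -38, -37, -48, 27, -19] -> [48, -24, 8, -38, -48]
  [2, -2, -9, 34, -9] -> [-9, 34, -9, -2, 2] -> [34, -2, 2]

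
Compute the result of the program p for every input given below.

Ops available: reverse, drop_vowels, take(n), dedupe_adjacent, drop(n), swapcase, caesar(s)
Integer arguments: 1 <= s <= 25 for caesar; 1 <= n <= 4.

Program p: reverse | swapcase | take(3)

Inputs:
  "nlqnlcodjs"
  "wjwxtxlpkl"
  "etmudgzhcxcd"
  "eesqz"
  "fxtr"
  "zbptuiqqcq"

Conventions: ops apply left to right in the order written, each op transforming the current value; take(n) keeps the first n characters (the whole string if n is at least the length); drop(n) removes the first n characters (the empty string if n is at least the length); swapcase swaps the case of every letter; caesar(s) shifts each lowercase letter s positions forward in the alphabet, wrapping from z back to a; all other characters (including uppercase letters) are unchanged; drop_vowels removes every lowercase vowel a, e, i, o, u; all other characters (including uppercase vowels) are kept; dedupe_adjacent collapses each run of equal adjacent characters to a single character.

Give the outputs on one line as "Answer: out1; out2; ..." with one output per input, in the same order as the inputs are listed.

Execution, op by op:
  "nlqnlcodjs" -> "sjdoclnqln" -> "SJDOCLNQLN" -> "SJD"
  "wjwxtxlpkl" -> "lkplxtxwjw" -> "LKPLXTXWJW" -> "LKP"
  "etmudgzhcxcd" -> "dcxchzgdumte" -> "DCXCHZGDUMTE" -> "DCX"
  "eesqz" -> "zqsee" -> "ZQSEE" -> "ZQS"
  "fxtr" -> "rtxf" -> "RTXF" -> "RTX"
  "zbptuiqqcq" -> "qcqqiutpbz" -> "QCQQIUTPBZ" -> "QCQ"

"SJD"; "LKP"; "DCX"; "ZQS"; "RTX"; "QCQ"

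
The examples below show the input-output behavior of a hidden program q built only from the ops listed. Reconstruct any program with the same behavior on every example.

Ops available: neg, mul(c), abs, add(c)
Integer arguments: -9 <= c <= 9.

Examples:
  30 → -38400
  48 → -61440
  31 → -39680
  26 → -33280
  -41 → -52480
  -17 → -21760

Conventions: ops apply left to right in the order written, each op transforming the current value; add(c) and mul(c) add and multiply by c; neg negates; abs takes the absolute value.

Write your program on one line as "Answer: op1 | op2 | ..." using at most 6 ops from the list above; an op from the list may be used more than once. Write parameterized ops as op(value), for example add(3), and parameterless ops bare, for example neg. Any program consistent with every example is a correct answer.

abs | mul(8) | mul(-5) | mul(8) | mul(4)

Check, running the answer program on each example:
  30 -> 30 -> 240 -> -1200 -> -9600 -> -38400
  48 -> 48 -> 384 -> -1920 -> -15360 -> -61440
  31 -> 31 -> 248 -> -1240 -> -9920 -> -39680
  26 -> 26 -> 208 -> -1040 -> -8320 -> -33280
  -41 -> 41 -> 328 -> -1640 -> -13120 -> -52480
  -17 -> 17 -> 136 -> -680 -> -5440 -> -21760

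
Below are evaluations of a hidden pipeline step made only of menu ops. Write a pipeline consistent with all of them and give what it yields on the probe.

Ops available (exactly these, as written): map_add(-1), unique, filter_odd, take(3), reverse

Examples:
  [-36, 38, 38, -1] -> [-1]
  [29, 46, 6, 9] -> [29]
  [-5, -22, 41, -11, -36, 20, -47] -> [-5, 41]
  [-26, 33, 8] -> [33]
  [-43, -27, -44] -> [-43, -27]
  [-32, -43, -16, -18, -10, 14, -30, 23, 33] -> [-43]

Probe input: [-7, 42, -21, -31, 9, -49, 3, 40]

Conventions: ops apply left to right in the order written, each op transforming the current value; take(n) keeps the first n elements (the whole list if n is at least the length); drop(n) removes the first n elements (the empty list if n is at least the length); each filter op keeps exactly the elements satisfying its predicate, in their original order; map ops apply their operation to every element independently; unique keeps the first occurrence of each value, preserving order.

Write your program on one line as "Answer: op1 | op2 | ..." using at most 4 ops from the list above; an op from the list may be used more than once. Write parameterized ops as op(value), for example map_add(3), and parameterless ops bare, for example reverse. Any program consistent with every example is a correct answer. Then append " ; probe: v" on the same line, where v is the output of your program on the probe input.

unique | take(3) | filter_odd ; probe: [-7, -21]

Check, running the answer program on each example:
  [-36, 38, 38, -1] -> [-36, 38, -1] -> [-36, 38, -1] -> [-1]
  [29, 46, 6, 9] -> [29, 46, 6, 9] -> [29, 46, 6] -> [29]
  [-5, -22, 41, -11, -36, 20, -47] -> [-5, -22, 41, -11, -36, 20, -47] -> [-5, -22, 41] -> [-5, 41]
  [-26, 33, 8] -> [-26, 33, 8] -> [-26, 33, 8] -> [33]
  [-43, -27, -44] -> [-43, -27, -44] -> [-43, -27, -44] -> [-43, -27]
  [-32, -43, -16, -18, -10, 14, -30, 23, 33] -> [-32, -43, -16, -18, -10, 14, -30, 23, 33] -> [-32, -43, -16] -> [-43]
  probe: [-7, 42, -21, -31, 9, -49, 3, 40] -> [-7, 42, -21, -31, 9, -49, 3, 40] -> [-7, 42, -21] -> [-7, -21]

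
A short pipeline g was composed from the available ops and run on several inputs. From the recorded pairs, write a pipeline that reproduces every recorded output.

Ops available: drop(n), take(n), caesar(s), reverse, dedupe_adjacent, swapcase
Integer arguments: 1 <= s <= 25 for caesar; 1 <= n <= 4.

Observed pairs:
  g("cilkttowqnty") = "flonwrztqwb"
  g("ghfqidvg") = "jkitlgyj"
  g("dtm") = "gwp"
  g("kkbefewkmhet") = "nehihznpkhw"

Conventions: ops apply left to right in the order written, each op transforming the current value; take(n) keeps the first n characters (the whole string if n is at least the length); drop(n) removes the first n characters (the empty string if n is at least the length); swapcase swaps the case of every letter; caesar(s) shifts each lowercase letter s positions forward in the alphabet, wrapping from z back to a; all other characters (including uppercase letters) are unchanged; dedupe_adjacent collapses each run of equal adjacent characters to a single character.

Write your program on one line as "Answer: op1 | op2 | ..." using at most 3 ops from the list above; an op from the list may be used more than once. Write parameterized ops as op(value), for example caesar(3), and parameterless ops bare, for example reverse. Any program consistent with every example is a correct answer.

dedupe_adjacent | caesar(3)

Check, running the answer program on each example:
  "cilkttowqnty" -> "cilktowqnty" -> "flonwrztqwb"
  "ghfqidvg" -> "ghfqidvg" -> "jkitlgyj"
  "dtm" -> "dtm" -> "gwp"
  "kkbefewkmhet" -> "kbefewkmhet" -> "nehihznpkhw"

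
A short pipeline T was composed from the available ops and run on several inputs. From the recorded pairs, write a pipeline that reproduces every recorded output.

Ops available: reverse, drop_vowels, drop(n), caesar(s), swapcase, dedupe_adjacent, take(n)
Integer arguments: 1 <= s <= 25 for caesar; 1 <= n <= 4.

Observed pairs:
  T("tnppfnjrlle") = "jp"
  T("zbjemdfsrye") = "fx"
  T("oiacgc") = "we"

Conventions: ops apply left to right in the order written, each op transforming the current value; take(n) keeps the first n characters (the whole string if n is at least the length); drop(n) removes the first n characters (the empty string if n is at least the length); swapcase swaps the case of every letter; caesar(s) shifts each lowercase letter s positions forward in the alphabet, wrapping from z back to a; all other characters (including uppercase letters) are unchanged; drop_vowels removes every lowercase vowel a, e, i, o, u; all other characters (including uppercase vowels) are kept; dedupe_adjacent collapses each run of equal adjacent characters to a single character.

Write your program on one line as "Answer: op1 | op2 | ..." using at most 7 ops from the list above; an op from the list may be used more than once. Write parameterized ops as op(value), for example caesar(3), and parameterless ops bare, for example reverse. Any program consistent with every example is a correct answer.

take(4) | caesar(22) | reverse | dedupe_adjacent | drop(1) | take(2)

Check, running the answer program on each example:
  "tnppfnjrlle" -> "tnpp" -> "pjll" -> "lljp" -> "ljp" -> "jp" -> "jp"
  "zbjemdfsrye" -> "zbje" -> "vxfa" -> "afxv" -> "afxv" -> "fxv" -> "fx"
  "oiacgc" -> "oiac" -> "kewy" -> "ywek" -> "ywek" -> "wek" -> "we"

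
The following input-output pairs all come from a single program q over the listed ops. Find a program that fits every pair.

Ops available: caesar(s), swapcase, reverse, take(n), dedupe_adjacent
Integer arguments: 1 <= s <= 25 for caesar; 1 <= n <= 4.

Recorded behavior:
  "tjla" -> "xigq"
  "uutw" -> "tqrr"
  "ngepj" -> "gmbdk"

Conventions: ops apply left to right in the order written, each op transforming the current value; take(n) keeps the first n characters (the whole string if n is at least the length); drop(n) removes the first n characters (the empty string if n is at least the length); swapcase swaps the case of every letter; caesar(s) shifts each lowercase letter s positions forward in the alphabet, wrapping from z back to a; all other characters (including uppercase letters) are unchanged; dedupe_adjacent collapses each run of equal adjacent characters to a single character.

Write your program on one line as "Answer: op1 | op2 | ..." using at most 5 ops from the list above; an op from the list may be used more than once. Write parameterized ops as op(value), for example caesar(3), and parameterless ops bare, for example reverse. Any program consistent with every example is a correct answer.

caesar(7) | reverse | caesar(3) | caesar(13)

Check, running the answer program on each example:
  "tjla" -> "aqsh" -> "hsqa" -> "kvtd" -> "xigq"
  "uutw" -> "bbad" -> "dabb" -> "gdee" -> "tqrr"
  "ngepj" -> "unlwq" -> "qwlnu" -> "tzoqx" -> "gmbdk"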